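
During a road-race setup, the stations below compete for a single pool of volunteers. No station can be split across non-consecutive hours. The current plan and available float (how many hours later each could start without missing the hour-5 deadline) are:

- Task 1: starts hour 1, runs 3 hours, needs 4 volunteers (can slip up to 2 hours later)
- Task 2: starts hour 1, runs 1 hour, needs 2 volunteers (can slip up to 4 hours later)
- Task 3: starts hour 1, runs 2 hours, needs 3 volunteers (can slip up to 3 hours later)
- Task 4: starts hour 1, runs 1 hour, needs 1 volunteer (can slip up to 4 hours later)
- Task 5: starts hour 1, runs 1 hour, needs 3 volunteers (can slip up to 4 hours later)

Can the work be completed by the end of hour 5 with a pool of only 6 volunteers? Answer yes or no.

Schedule Task 1@1, Task 2@1, Task 3@4, Task 4@2, Task 5@4: h1:6  h2:5  h3:4  h4:6  h5:3 — peak 6 ≤ 6.

yes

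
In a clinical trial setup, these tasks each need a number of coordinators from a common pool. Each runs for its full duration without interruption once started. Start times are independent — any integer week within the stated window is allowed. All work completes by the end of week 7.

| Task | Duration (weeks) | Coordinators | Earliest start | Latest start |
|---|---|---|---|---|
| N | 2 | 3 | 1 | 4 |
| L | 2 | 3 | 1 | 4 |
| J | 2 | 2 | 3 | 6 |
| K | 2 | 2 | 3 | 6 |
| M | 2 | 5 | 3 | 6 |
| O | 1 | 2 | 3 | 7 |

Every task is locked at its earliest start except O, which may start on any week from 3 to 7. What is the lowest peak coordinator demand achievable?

9

O@3: w1:6  w2:6  w3:11  w4:9  w5:0  w6:0  w7:0 → peak 11
O@4: w1:6  w2:6  w3:9  w4:11  w5:0  w6:0  w7:0 → peak 11
O@5: w1:6  w2:6  w3:9  w4:9  w5:2  w6:0  w7:0 → peak 9
O@6: w1:6  w2:6  w3:9  w4:9  w5:0  w6:2  w7:0 → peak 9
O@7: w1:6  w2:6  w3:9  w4:9  w5:0  w6:0  w7:2 → peak 9
Best is O@5, peak 9.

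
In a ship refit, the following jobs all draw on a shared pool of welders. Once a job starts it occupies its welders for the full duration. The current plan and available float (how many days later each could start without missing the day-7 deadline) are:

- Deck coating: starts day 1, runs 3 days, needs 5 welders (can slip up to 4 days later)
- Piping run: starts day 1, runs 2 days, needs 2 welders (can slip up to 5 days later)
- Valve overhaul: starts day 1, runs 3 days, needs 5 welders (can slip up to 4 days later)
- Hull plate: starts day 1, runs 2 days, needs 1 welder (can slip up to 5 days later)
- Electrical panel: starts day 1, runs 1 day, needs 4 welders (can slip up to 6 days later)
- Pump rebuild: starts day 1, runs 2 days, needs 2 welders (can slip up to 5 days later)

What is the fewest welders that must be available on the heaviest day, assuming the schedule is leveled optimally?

7

Early-start (Deck coating@1, Piping run@1, Valve overhaul@1, Hull plate@1, Electrical panel@1, Pump rebuild@1) gives peak 19: d1:19  d2:15  d3:10  d4:0  d5:0  d6:0  d7:0.
Shift Valve overhaul→4, Hull plate→3, Electrical panel→7, Pump rebuild→5.
Schedule Deck coating@1, Piping run@1, Valve overhaul@4, Hull plate@3, Electrical panel@7, Pump rebuild@5: d1:7  d2:7  d3:6  d4:6  d5:7  d6:7  d7:4 — peak 7.
Total welder-days = 44 over 7 days ⇒ peak ≥ ⌈44/7⌉ = 7, so 7 is optimal.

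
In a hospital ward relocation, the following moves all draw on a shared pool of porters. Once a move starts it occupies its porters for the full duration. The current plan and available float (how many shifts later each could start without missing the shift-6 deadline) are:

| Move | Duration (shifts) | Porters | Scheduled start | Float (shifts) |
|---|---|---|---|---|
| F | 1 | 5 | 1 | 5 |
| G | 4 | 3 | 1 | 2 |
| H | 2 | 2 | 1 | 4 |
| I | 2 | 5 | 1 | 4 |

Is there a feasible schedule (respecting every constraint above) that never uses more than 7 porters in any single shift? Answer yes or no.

no

The minimum achievable peak is 8; 7 < 8, so no feasible schedule stays within the cap.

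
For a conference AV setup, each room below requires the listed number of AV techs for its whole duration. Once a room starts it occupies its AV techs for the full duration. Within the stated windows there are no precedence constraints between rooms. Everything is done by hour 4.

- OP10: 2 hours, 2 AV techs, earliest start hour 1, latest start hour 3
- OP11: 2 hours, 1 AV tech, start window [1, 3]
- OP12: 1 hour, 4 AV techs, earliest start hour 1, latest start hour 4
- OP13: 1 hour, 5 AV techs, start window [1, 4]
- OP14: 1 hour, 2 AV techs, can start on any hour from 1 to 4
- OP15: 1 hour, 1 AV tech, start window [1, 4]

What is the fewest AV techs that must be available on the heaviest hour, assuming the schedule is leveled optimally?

Early-start (OP10@1, OP11@1, OP12@1, OP13@1, OP14@1, OP15@1) gives peak 15: h1:15  h2:3  h3:0  h4:0.
Shift OP12→3, OP13→4, OP15→2.
Schedule OP10@1, OP11@1, OP12@3, OP13@4, OP14@1, OP15@2: h1:5  h2:4  h3:4  h4:5 — peak 5.
Total AV tech-hours = 18 over 4 hours ⇒ peak ≥ ⌈18/4⌉ = 5, so 5 is optimal.

5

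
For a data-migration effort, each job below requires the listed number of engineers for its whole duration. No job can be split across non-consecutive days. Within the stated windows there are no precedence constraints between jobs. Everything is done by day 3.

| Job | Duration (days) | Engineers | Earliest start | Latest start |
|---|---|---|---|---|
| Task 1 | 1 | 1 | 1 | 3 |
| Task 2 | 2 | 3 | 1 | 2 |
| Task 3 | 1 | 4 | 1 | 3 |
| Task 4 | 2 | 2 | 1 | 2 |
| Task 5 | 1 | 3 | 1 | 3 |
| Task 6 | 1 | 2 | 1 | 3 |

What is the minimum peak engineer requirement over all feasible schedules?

7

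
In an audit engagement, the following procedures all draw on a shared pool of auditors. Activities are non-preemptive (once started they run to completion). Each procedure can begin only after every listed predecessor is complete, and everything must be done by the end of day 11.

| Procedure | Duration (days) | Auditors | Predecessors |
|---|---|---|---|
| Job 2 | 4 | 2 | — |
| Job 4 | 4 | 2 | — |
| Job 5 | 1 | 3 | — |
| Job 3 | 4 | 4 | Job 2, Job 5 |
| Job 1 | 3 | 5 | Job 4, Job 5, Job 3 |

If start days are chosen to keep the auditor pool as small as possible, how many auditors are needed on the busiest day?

Early-start (Job 2@1, Job 4@1, Job 5@1, Job 3@5, Job 1@9) gives peak 7: d1:7  d2:4  d3:4  d4:4  d5:4  d6:4  d7:4  d8:4  d9:5  d10:5  d11:5.
Shift Job 4→2.
Schedule Job 2@1, Job 4@2, Job 5@1, Job 3@5, Job 1@9: d1:5  d2:4  d3:4  d4:4  d5:6  d6:4  d7:4  d8:4  d9:5  d10:5  d11:5 — peak 6.
No arrangement of the 20 feasible schedules does better.

6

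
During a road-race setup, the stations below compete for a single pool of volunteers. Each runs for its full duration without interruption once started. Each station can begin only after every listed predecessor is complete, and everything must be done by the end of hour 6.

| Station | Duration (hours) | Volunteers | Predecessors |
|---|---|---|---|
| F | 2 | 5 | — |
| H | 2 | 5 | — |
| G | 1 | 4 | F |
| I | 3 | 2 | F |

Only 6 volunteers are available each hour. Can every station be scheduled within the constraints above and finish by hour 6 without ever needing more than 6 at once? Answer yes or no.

no

The minimum achievable peak is 7; 6 < 7, so no feasible schedule stays within the cap.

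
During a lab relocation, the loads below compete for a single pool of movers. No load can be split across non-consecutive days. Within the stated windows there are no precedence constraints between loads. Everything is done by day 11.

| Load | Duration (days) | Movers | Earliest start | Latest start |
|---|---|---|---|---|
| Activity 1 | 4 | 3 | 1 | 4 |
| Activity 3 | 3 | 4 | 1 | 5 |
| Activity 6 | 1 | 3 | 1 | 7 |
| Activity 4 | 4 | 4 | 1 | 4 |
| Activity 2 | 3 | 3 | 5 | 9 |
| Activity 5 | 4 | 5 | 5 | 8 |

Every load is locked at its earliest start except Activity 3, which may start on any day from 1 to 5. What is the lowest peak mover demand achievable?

11

Activity 3@1: d1:14  d2:11  d3:11  d4:7  d5:8  d6:8  d7:8  d8:5  d9:0  d10:0  d11:0 → peak 14
Activity 3@2: d1:10  d2:11  d3:11  d4:11  d5:8  d6:8  d7:8  d8:5  d9:0  d10:0  d11:0 → peak 11
Activity 3@3: d1:10  d2:7  d3:11  d4:11  d5:12  d6:8  d7:8  d8:5  d9:0  d10:0  d11:0 → peak 12
Activity 3@4: d1:10  d2:7  d3:7  d4:11  d5:12  d6:12  d7:8  d8:5  d9:0  d10:0  d11:0 → peak 12
Activity 3@5: d1:10  d2:7  d3:7  d4:7  d5:12  d6:12  d7:12  d8:5  d9:0  d10:0  d11:0 → peak 12
Best is Activity 3@2, peak 11.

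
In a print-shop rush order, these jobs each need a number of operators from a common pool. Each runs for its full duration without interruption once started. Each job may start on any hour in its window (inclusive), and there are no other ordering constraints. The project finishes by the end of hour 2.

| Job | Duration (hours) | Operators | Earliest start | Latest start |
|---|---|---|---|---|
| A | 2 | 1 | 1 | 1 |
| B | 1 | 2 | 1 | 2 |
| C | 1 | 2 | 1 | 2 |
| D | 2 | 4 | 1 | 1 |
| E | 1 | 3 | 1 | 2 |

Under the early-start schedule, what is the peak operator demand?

12

Early-start schedule: A@1, B@1, C@1, D@1, E@1.
Load per hour: hour 1: 12, hour 2: 5.
Peak is 12.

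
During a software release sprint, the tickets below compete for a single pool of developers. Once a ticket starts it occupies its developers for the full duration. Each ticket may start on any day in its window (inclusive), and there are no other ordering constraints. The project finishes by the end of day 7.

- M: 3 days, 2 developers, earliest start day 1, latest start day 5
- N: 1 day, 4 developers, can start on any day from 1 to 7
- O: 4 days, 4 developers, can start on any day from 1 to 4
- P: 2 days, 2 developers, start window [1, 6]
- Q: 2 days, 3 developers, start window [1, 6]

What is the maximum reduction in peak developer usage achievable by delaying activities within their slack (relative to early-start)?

9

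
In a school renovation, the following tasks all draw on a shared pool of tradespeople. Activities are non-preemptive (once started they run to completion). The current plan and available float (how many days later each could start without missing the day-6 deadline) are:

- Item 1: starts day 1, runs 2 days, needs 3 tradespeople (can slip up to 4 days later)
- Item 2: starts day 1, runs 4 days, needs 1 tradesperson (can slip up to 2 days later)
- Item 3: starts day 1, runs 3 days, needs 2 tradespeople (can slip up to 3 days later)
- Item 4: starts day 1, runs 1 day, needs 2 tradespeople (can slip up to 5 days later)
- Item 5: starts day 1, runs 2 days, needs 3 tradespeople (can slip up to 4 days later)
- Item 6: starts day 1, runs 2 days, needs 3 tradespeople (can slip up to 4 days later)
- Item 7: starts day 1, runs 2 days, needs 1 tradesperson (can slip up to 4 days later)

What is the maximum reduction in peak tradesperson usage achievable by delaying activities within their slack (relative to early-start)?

9

Early-start peak: d1:15  d2:13  d3:3  d4:1  d5:0  d6:0 ⇒ 15.
Leveled (Item 1@1, Item 2@1, Item 3@1, Item 4@3, Item 5@4, Item 6@5, Item 7@3): d1:6  d2:6  d3:6  d4:5  d5:6  d6:3 ⇒ 6.
Reduction 15 − 6 = 9.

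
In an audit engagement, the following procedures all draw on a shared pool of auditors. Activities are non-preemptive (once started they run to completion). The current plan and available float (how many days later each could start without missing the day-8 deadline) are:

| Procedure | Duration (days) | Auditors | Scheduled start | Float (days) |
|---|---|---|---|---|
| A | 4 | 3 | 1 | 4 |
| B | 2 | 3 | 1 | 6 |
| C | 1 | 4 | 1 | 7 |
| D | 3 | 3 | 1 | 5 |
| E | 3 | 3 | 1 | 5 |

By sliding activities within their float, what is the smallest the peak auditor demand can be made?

6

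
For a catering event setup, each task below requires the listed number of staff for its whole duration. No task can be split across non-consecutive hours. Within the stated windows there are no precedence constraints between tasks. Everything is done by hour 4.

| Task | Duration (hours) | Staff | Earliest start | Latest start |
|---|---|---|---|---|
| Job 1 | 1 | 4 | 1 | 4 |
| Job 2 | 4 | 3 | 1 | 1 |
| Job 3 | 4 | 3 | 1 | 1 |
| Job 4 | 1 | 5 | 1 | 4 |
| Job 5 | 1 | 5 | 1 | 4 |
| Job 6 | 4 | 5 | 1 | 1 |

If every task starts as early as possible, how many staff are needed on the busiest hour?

25

Early-start schedule: Job 1@1, Job 2@1, Job 3@1, Job 4@1, Job 5@1, Job 6@1.
Load per hour: hour 1: 25, hour 2: 11, hour 3: 11, hour 4: 11.
Peak is 25.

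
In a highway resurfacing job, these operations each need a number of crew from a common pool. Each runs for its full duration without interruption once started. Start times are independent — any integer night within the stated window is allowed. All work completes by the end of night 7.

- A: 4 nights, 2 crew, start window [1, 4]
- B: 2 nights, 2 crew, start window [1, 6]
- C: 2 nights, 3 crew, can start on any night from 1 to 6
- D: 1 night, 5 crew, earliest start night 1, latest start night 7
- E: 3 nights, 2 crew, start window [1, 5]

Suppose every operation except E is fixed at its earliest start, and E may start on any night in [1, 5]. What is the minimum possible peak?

12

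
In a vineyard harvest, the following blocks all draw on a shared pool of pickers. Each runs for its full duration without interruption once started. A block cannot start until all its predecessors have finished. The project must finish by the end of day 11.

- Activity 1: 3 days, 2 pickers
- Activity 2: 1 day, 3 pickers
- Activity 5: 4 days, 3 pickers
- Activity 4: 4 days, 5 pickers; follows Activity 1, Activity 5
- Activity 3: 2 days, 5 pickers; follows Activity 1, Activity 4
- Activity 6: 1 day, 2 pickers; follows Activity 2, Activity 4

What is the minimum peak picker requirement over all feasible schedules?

6

Early-start (Activity 1@1, Activity 2@1, Activity 5@1, Activity 4@5, Activity 3@9, Activity 6@9) gives peak 8: d1:8  d2:5  d3:5  d4:3  d5:5  d6:5  d7:5  d8:5  d9:7  d10:5  d11:0.
Shift Activity 2→4, Activity 6→11.
Schedule Activity 1@1, Activity 2@4, Activity 5@1, Activity 4@5, Activity 3@9, Activity 6@11: d1:5  d2:5  d3:5  d4:6  d5:5  d6:5  d7:5  d8:5  d9:5  d10:5  d11:2 — peak 6.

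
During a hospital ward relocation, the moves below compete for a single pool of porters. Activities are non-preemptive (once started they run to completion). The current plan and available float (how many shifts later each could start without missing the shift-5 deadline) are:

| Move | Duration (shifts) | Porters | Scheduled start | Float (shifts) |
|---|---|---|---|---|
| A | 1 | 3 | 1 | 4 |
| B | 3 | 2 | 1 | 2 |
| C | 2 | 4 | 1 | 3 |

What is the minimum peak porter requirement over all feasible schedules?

5

Early-start (A@1, B@1, C@1) gives peak 9: s1:9  s2:6  s3:2  s4:0  s5:0.
Shift C→4.
Schedule A@1, B@1, C@4: s1:5  s2:2  s3:2  s4:4  s5:4 — peak 5.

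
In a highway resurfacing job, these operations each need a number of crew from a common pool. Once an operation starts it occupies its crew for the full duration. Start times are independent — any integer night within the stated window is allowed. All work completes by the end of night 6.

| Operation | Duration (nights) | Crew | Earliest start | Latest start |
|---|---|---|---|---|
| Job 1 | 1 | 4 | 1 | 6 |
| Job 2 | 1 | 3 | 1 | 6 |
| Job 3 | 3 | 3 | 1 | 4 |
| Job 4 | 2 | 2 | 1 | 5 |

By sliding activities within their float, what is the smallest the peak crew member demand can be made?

Early-start (Job 1@1, Job 2@1, Job 3@1, Job 4@1) gives peak 12: n1:12  n2:5  n3:3  n4:0  n5:0  n6:0.
Shift Job 2→2, Job 3→3, Job 4→2.
Schedule Job 1@1, Job 2@2, Job 3@3, Job 4@2: n1:4  n2:5  n3:5  n4:3  n5:3  n6:0 — peak 5.

5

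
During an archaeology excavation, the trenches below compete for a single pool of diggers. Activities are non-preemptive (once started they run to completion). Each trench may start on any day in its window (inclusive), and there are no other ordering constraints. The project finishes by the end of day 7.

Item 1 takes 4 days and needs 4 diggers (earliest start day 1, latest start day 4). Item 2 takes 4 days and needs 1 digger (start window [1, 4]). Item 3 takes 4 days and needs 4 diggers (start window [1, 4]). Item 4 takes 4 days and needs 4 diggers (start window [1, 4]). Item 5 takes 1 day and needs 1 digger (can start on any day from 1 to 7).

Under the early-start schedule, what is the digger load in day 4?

At early start, day 4 has: Item 1, Item 2, Item 3, Item 4.
Demand: 4 + 1 + 4 + 4 = 13.

13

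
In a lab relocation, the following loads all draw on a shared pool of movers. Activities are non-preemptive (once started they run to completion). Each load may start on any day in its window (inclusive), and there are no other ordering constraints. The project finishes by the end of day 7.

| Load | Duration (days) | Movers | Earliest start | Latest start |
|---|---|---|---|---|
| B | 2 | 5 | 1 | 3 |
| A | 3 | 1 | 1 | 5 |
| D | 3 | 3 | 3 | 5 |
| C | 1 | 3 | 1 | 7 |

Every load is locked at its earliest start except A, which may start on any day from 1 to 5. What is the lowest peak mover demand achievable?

A@1: d1:9  d2:6  d3:4  d4:3  d5:3  d6:0  d7:0 → peak 9
A@2: d1:8  d2:6  d3:4  d4:4  d5:3  d6:0  d7:0 → peak 8
A@3: d1:8  d2:5  d3:4  d4:4  d5:4  d6:0  d7:0 → peak 8
A@4: d1:8  d2:5  d3:3  d4:4  d5:4  d6:1  d7:0 → peak 8
A@5: d1:8  d2:5  d3:3  d4:3  d5:4  d6:1  d7:1 → peak 8
Best is A@2, peak 8.

8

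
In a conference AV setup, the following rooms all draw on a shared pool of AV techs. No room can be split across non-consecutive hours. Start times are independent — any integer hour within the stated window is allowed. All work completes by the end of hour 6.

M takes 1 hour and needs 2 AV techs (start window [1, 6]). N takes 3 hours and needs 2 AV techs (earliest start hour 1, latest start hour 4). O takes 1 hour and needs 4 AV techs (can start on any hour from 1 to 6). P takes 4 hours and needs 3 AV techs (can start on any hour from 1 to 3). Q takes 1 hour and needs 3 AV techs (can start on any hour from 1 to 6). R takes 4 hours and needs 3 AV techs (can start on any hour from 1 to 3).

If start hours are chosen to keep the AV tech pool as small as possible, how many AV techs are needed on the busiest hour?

8

Early-start (M@1, N@1, O@1, P@1, Q@1, R@1) gives peak 17: h1:17  h2:8  h3:8  h4:6  h5:0  h6:0.
Shift P→2, Q→2, R→3.
Schedule M@1, N@1, O@1, P@2, Q@2, R@3: h1:8  h2:8  h3:8  h4:6  h5:6  h6:3 — peak 8.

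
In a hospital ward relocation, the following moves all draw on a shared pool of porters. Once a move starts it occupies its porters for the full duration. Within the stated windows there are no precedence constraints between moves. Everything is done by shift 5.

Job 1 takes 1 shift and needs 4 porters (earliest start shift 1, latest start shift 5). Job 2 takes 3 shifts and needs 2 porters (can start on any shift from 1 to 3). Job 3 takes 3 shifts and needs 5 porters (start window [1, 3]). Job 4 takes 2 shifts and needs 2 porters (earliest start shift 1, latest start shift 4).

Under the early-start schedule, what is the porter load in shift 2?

At early start, shift 2 has: Job 2, Job 3, Job 4.
Demand: 2 + 5 + 2 = 9.

9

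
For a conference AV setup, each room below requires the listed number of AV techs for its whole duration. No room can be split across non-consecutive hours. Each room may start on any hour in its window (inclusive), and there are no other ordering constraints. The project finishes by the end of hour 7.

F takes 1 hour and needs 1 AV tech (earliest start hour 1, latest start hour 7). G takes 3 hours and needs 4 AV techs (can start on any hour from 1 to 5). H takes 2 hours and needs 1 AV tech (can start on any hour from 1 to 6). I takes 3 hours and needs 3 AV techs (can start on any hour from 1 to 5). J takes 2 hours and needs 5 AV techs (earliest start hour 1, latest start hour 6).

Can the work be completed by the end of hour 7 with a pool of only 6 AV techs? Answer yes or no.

no

The minimum achievable peak is 7; 6 < 7, so no feasible schedule stays within the cap.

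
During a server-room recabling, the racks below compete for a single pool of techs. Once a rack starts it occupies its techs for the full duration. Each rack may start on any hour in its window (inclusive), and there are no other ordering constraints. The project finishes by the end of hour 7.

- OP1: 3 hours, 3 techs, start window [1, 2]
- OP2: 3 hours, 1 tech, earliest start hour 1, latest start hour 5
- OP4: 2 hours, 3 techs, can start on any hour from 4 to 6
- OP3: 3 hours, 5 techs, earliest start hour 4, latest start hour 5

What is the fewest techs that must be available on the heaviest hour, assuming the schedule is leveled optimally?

8

Schedule OP1@1, OP2@1, OP4@4, OP3@4: h1:4  h2:4  h3:4  h4:8  h5:8  h6:5  h7:0 — peak 8.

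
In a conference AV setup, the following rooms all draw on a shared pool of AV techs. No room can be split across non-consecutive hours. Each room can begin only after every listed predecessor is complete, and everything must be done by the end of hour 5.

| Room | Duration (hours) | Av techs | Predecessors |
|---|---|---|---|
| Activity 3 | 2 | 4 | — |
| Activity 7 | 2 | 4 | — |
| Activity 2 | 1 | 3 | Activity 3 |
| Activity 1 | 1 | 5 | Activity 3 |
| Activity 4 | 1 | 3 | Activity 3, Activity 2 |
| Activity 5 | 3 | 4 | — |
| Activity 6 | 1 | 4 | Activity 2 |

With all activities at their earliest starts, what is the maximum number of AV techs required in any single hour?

Early-start schedule: Activity 3@1, Activity 7@1, Activity 2@3, Activity 1@3, Activity 4@4, Activity 5@1, Activity 6@4.
Load per hour: hour 1: 12, hour 2: 12, hour 3: 12, hour 4: 7, hour 5: 0.
Peak is 12.

12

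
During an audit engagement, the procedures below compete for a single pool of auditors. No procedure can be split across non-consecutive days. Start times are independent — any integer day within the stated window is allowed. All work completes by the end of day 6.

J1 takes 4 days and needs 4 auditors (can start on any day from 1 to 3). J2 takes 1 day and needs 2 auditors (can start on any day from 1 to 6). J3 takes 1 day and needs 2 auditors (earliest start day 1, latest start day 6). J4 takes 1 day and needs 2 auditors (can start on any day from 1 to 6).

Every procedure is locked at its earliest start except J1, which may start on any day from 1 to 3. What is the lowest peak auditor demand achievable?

6

J1@1: d1:10  d2:4  d3:4  d4:4  d5:0  d6:0 → peak 10
J1@2: d1:6  d2:4  d3:4  d4:4  d5:4  d6:0 → peak 6
J1@3: d1:6  d2:0  d3:4  d4:4  d5:4  d6:4 → peak 6
Best is J1@2, peak 6.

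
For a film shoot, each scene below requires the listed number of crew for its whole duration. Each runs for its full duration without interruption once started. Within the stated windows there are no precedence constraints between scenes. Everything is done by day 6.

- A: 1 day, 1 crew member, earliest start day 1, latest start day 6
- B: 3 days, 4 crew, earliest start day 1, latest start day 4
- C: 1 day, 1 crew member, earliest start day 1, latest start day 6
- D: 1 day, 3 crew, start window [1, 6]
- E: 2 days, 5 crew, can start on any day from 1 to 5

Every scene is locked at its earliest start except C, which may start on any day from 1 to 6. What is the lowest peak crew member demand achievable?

13

C@1: d1:14  d2:9  d3:4  d4:0  d5:0  d6:0 → peak 14
C@2: d1:13  d2:10  d3:4  d4:0  d5:0  d6:0 → peak 13
C@3: d1:13  d2:9  d3:5  d4:0  d5:0  d6:0 → peak 13
C@4: d1:13  d2:9  d3:4  d4:1  d5:0  d6:0 → peak 13
C@5: d1:13  d2:9  d3:4  d4:0  d5:1  d6:0 → peak 13
C@6: d1:13  d2:9  d3:4  d4:0  d5:0  d6:1 → peak 13
Best is C@2, peak 13.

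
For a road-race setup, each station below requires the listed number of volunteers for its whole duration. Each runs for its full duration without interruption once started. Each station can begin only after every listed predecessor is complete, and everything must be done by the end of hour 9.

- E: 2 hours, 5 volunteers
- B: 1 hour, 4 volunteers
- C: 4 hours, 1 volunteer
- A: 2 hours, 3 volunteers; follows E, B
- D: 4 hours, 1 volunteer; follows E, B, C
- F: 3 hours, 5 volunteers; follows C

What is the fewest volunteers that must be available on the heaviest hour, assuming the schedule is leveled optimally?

Early-start (E@1, B@1, C@1, A@3, D@5, F@5) gives peak 10: h1:10  h2:6  h3:4  h4:4  h5:6  h6:6  h7:6  h8:1  h9:0.
Shift B→3, A→4, F→6.
Schedule E@1, B@3, C@1, A@4, D@5, F@6: h1:6  h2:6  h3:5  h4:4  h5:4  h6:6  h7:6  h8:6  h9:0 — peak 6.

6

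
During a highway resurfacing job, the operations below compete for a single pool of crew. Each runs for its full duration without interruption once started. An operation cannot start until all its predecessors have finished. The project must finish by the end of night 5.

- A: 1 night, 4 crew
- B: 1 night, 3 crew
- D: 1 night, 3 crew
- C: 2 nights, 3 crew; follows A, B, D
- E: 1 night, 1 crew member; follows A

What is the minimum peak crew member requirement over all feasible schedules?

4

Early-start (A@1, B@1, D@1, C@2, E@2) gives peak 10: n1:10  n2:4  n3:3  n4:0  n5:0.
Shift B→2, D→3, C→4.
Schedule A@1, B@2, D@3, C@4, E@2: n1:4  n2:4  n3:3  n4:3  n5:3 — peak 4.
Total crew member-nights = 17 over 5 nights ⇒ peak ≥ ⌈17/5⌉ = 4, so 4 is optimal.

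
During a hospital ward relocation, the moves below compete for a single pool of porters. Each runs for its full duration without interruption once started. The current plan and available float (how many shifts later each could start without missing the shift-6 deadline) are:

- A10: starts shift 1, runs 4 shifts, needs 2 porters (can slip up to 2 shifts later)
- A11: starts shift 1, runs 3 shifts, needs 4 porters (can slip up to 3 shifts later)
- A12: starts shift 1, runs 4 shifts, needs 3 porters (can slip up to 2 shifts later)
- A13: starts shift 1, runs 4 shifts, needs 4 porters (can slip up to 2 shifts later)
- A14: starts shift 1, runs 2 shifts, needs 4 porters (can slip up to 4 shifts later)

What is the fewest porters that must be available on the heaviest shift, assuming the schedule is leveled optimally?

Early-start (A10@1, A11@1, A12@1, A13@1, A14@1) gives peak 17: s1:17  s2:17  s3:13  s4:9  s5:0  s6:0.
Shift A14→4.
Schedule A10@1, A11@1, A12@1, A13@1, A14@4: s1:13  s2:13  s3:13  s4:13  s5:4  s6:0 — peak 13.

13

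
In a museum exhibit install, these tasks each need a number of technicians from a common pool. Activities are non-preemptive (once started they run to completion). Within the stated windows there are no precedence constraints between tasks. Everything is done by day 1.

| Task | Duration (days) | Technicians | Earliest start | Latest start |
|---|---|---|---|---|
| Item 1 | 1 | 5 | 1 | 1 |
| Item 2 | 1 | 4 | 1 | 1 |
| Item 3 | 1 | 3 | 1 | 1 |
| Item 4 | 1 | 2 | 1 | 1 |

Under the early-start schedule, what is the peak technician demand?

14

Early-start schedule: Item 1@1, Item 2@1, Item 3@1, Item 4@1.
Load per day: day 1: 14.
Peak is 14.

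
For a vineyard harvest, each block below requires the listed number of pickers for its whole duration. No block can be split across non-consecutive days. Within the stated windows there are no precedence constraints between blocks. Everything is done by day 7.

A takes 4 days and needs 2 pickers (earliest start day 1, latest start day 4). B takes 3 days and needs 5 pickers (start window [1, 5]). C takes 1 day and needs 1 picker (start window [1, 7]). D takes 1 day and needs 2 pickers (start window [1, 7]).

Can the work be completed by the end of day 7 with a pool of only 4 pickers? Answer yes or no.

no

The minimum achievable peak is 5; 4 < 5, so no feasible schedule stays within the cap.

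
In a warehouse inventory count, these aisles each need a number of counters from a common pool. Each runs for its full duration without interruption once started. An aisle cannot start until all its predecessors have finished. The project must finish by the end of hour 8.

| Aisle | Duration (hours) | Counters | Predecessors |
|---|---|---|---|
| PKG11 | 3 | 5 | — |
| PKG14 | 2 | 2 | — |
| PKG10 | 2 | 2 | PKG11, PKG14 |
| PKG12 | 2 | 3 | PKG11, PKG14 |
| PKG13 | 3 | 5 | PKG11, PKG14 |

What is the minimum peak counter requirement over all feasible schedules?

7

Early-start (PKG11@1, PKG14@1, PKG10@4, PKG12@4, PKG13@4) gives peak 10: h1:7  h2:7  h3:5  h4:10  h5:10  h6:5  h7:0  h8:0.
Shift PKG13→6.
Schedule PKG11@1, PKG14@1, PKG10@4, PKG12@4, PKG13@6: h1:7  h2:7  h3:5  h4:5  h5:5  h6:5  h7:5  h8:5 — peak 7.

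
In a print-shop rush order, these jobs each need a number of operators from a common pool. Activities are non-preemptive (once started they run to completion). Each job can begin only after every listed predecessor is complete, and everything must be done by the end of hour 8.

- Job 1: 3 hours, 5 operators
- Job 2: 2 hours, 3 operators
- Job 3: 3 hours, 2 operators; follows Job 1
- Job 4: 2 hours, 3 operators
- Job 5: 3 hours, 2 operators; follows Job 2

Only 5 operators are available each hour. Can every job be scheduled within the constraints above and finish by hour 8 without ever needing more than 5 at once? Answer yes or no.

yes

Schedule Job 1@1, Job 2@4, Job 3@4, Job 4@7, Job 5@6: h1:5  h2:5  h3:5  h4:5  h5:5  h6:4  h7:5  h8:5 — peak 5 ≤ 5.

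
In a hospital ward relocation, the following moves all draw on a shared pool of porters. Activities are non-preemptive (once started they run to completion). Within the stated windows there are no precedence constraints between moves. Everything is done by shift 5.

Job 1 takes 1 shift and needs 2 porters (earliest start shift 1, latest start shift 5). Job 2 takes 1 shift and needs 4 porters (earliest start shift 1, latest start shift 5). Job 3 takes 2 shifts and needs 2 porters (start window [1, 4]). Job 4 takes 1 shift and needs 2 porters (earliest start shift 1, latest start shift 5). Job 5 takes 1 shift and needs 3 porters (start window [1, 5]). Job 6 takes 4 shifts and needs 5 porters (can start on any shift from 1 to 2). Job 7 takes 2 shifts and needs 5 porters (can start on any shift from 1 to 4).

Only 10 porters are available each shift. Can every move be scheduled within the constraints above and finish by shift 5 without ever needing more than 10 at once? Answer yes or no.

Schedule Job 1@1, Job 2@1, Job 3@1, Job 4@1, Job 5@2, Job 6@2, Job 7@3: s1:10  s2:10  s3:10  s4:10  s5:5 — peak 10 ≤ 10.

yes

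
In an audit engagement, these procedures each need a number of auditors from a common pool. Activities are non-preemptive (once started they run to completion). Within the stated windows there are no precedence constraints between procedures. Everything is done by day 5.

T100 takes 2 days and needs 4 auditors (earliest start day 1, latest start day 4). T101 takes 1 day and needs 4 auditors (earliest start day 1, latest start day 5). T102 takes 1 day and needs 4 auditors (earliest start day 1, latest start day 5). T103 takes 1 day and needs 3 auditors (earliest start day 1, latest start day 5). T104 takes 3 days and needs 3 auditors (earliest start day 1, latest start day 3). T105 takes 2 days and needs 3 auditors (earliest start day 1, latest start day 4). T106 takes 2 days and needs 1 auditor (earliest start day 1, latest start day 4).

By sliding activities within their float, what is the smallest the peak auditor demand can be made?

Early-start (T100@1, T101@1, T102@1, T103@1, T104@1, T105@1, T106@1) gives peak 22: d1:22  d2:11  d3:3  d4:0  d5:0.
Shift T102→2, T103→3, T104→3, T105→4, T106→3.
Schedule T100@1, T101@1, T102@2, T103@3, T104@3, T105@4, T106@3: d1:8  d2:8  d3:7  d4:7  d5:6 — peak 8.
Total auditor-days = 36 over 5 days ⇒ peak ≥ ⌈36/5⌉ = 8, so 8 is optimal.

8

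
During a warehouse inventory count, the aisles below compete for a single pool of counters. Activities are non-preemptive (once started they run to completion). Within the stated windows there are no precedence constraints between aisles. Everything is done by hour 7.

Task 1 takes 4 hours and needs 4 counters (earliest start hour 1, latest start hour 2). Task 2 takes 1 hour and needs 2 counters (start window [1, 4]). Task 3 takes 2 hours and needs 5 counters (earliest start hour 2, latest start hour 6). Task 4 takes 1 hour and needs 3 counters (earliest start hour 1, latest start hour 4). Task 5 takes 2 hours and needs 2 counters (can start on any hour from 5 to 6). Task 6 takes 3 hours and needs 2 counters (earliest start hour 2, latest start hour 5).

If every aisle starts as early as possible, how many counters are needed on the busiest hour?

11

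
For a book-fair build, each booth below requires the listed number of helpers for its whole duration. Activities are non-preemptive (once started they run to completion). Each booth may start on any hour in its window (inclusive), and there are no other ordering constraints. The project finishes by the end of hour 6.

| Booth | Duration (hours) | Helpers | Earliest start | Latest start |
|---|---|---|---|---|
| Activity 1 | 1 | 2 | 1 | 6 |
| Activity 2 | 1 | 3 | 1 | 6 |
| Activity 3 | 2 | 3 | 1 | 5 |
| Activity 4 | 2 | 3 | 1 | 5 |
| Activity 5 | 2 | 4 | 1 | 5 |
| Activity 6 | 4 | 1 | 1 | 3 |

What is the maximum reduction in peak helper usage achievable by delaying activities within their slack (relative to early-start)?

Early-start peak: h1:16  h2:11  h3:1  h4:1  h5:0  h6:0 ⇒ 16.
Leveled (Activity 1@1, Activity 2@1, Activity 3@4, Activity 4@5, Activity 5@2, Activity 6@1): h1:6  h2:5  h3:5  h4:4  h5:6  h6:3 ⇒ 6.
Reduction 16 − 6 = 10.

10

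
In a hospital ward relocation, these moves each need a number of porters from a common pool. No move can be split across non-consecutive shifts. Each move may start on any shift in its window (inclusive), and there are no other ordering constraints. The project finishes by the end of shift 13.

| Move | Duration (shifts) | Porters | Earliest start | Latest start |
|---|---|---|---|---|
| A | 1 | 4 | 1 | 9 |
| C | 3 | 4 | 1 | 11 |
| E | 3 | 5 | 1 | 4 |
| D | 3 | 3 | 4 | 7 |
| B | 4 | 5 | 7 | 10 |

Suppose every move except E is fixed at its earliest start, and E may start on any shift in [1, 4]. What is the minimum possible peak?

8

E@1: s1:13  s2:9  s3:9  s4:3  s5:3  s6:3  s7:5  s8:5  s9:5  s10:5  s11:0  s12:0  s13:0 → peak 13
E@2: s1:8  s2:9  s3:9  s4:8  s5:3  s6:3  s7:5  s8:5  s9:5  s10:5  s11:0  s12:0  s13:0 → peak 9
E@3: s1:8  s2:4  s3:9  s4:8  s5:8  s6:3  s7:5  s8:5  s9:5  s10:5  s11:0  s12:0  s13:0 → peak 9
E@4: s1:8  s2:4  s3:4  s4:8  s5:8  s6:8  s7:5  s8:5  s9:5  s10:5  s11:0  s12:0  s13:0 → peak 8
Best is E@4, peak 8.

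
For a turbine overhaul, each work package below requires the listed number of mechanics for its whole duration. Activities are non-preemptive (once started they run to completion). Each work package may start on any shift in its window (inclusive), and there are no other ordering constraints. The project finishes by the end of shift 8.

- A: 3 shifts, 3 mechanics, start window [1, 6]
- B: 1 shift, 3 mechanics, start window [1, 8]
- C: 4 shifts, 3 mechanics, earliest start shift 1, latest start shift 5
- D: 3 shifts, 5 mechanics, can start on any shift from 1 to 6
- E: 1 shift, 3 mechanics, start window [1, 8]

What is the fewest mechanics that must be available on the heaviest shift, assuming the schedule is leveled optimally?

6

Early-start (A@1, B@1, C@1, D@1, E@1) gives peak 17: s1:17  s2:11  s3:11  s4:3  s5:0  s6:0  s7:0  s8:0.
Shift C→2, D→6, E→4.
Schedule A@1, B@1, C@2, D@6, E@4: s1:6  s2:6  s3:6  s4:6  s5:3  s6:5  s7:5  s8:5 — peak 6.
Total mechanic-shifts = 42 over 8 shifts ⇒ peak ≥ ⌈42/8⌉ = 6, so 6 is optimal.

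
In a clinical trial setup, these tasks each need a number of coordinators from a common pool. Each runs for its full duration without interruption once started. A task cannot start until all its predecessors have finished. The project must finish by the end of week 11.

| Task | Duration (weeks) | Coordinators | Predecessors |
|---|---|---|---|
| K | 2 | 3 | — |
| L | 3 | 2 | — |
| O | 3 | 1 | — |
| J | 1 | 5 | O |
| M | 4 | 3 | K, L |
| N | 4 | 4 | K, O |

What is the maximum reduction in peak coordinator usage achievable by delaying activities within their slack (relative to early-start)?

Early-start peak: w1:6  w2:6  w3:3  w4:12  w5:7  w6:7  w7:7  w8:0  w9:0  w10:0  w11:0 ⇒ 12.
Leveled (K@1, L@1, O@1, J@4, M@5, N@5): w1:6  w2:6  w3:3  w4:5  w5:7  w6:7  w7:7  w8:7  w9:0  w10:0  w11:0 ⇒ 7.
Reduction 12 − 7 = 5.

5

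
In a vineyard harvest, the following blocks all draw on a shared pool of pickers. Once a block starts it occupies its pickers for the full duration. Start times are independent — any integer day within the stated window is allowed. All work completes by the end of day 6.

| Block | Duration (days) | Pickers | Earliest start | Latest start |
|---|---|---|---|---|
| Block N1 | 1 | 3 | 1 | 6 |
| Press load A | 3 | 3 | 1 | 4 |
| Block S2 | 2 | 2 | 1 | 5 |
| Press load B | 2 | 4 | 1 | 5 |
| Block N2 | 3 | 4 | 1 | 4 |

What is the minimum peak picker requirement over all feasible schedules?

Early-start (Block N1@1, Press load A@1, Block S2@1, Press load B@1, Block N2@1) gives peak 16: d1:16  d2:13  d3:7  d4:0  d5:0  d6:0.
Shift Block S2→4, Press load B→2, Block N2→4.
Schedule Block N1@1, Press load A@1, Block S2@4, Press load B@2, Block N2@4: d1:6  d2:7  d3:7  d4:6  d5:6  d6:4 — peak 7.

7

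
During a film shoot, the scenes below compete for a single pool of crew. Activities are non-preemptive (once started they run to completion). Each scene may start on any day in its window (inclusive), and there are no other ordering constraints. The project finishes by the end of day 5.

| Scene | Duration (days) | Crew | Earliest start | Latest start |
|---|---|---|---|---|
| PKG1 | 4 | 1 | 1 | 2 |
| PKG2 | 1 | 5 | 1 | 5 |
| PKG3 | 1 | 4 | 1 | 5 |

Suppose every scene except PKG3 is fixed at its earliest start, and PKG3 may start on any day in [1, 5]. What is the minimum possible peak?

6

PKG3@1: d1:10  d2:1  d3:1  d4:1  d5:0 → peak 10
PKG3@2: d1:6  d2:5  d3:1  d4:1  d5:0 → peak 6
PKG3@3: d1:6  d2:1  d3:5  d4:1  d5:0 → peak 6
PKG3@4: d1:6  d2:1  d3:1  d4:5  d5:0 → peak 6
PKG3@5: d1:6  d2:1  d3:1  d4:1  d5:4 → peak 6
Best is PKG3@2, peak 6.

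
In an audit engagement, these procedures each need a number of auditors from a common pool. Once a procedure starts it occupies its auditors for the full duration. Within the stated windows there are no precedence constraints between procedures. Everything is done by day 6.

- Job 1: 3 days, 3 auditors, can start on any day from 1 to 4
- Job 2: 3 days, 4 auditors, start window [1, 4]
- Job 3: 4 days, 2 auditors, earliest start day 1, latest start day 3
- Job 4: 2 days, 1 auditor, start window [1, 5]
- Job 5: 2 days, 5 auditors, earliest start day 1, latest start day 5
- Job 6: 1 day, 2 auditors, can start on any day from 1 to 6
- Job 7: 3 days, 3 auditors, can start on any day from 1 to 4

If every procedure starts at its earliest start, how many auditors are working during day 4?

2

At early start, day 4 has: Job 3.
Demand: 2 = 2.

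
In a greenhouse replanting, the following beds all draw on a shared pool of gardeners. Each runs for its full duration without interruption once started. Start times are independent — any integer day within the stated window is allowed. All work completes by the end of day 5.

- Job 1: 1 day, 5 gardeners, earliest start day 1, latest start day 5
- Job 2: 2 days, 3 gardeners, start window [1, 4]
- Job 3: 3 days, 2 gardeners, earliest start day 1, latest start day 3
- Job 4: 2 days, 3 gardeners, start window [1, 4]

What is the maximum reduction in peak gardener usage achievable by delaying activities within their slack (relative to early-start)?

Early-start peak: d1:13  d2:8  d3:2  d4:0  d5:0 ⇒ 13.
Leveled (Job 1@1, Job 2@2, Job 3@2, Job 4@4): d1:5  d2:5  d3:5  d4:5  d5:3 ⇒ 5.
Reduction 13 − 5 = 8.

8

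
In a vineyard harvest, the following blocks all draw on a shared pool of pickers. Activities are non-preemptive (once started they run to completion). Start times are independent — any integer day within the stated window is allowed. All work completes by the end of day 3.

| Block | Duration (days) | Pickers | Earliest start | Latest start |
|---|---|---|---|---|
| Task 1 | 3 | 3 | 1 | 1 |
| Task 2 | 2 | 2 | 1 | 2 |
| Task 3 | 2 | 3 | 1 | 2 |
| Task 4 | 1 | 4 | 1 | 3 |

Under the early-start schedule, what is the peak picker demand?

Early-start schedule: Task 1@1, Task 2@1, Task 3@1, Task 4@1.
Load per day: day 1: 12, day 2: 8, day 3: 3.
Peak is 12.

12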